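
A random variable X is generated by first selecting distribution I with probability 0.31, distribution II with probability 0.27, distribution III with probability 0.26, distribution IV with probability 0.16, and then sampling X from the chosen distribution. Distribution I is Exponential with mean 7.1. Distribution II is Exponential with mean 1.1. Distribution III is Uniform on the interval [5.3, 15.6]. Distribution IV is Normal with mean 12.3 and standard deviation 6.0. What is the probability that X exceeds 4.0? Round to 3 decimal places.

0.590

Conditional on each component, P(X > 4.0): I: 0.569281; II: 0.026348; III: 1; IV: 0.916719.
By total probability, P(X > 4.0) = 0.31·0.569281 + 0.27·0.026348 + 0.26·1 + 0.16·0.916719 = 0.590266.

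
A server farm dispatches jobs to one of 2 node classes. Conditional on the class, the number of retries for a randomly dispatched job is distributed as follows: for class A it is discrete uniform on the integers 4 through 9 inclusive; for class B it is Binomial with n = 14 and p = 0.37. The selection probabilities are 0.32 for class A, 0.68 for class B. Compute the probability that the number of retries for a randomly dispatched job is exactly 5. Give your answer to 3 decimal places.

Conditional on each class, P(X = 5): A: 0.166667; B: 0.217039.
By total probability, P(X = 5) = 0.32·0.166667 + 0.68·0.217039 = 0.20092.

0.201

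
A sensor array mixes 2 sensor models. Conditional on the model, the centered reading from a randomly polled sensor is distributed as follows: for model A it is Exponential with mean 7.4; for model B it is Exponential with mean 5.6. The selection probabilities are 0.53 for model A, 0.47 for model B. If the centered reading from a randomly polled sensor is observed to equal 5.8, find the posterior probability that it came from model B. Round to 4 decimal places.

Likelihoods f(5.8 | ·): A: 0.0617128; B: 0.063388.
Posterior ∝ prior × likelihood. Numerator for B: 0.47·0.063388 = 0.0297924.
Normalizing constant: 0.53·0.0617128 + 0.47·0.063388 = 0.0625001.
P(B | observation) = 0.0297924 / 0.0625001 = 0.476677.

0.4767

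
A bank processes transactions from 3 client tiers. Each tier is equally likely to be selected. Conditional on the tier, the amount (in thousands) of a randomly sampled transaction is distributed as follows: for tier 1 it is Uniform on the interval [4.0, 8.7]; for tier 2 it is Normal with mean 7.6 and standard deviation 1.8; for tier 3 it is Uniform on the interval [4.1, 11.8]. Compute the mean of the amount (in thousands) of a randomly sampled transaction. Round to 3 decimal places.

Component means — 1: 6.35; 2: 7.6; 3: 7.95.
E[X] = 0.333333·6.35 + 0.333333·7.6 + 0.333333·7.95 = 7.3.

7.300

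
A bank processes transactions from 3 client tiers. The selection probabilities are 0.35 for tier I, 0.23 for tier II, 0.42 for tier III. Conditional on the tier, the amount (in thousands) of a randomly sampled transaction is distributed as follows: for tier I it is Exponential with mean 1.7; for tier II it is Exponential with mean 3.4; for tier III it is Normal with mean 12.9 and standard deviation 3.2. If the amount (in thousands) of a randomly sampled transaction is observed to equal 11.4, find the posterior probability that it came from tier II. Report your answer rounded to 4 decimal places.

0.0478

Likelihoods f(11.4 | ·): I: 0.000719819; II: 0.0102886; III: 0.111698.
Posterior ∝ prior × likelihood. Numerator for II: 0.23·0.0102886 = 0.00236638.
Normalizing constant: 0.35·0.000719819 + 0.23·0.0102886 + 0.42·0.111698 = 0.0495317.
P(II | observation) = 0.00236638 / 0.0495317 = 0.0477752.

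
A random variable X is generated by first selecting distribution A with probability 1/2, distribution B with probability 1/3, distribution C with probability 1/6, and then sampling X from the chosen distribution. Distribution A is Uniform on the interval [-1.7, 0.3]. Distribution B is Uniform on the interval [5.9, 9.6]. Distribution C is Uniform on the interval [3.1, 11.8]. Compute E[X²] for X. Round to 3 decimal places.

31.114

For each component E[X²] = Var + (mean)², giving A: 0.823333; B: 61.2033; C: 61.81.
Overall E[X²] = 0.5·0.823333 + 0.333333·61.2033 + 0.166667·61.81 = 31.1144.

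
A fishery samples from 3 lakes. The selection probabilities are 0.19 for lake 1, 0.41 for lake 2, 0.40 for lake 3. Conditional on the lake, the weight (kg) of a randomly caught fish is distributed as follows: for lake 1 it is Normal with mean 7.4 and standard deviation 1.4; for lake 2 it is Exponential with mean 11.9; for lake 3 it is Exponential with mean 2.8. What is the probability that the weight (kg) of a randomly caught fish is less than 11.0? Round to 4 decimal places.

0.8285

Conditional on each lake, P(X < 11.0): 1: 0.994936; 2: 0.603219; 3: 0.980328.
By total probability, P(X < 11.0) = 0.19·0.994936 + 0.41·0.603219 + 0.4·0.980328 = 0.828489.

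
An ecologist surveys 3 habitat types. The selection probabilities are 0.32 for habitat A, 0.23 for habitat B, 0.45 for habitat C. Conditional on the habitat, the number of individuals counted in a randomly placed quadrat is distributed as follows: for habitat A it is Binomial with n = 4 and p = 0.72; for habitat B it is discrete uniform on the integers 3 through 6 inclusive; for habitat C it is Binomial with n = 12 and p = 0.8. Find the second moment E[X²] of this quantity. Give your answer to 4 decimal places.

50.1933

For each component E[X²] = Var + (mean)², giving A: 9.1008; B: 21.5; C: 94.08.
Overall E[X²] = 0.32·9.1008 + 0.23·21.5 + 0.45·94.08 = 50.1933.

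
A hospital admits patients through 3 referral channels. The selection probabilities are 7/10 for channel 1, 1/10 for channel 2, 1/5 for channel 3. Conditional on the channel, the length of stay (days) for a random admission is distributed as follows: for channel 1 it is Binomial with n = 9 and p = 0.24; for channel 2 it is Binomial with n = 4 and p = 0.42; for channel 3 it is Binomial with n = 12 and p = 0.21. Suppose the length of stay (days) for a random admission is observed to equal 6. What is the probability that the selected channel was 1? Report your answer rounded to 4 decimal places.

Likelihoods P(X=6 | ·): 1: 0.00704673; 2: 0; 3: 0.0192642.
Posterior ∝ prior × likelihood. Numerator for 1: 0.7·0.00704673 = 0.00493271.
Normalizing constant: 0.7·0.00704673 + 0.1·0 + 0.2·0.0192642 = 0.00878554.
P(1 | observation) = 0.00493271 / 0.00878554 = 0.561458.

0.5615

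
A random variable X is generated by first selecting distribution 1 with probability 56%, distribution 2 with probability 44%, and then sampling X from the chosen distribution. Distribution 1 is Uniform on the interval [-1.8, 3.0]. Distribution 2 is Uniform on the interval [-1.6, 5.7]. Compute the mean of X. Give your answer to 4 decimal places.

Component means — 1: 0.6; 2: 2.05.
E[X] = 0.56·0.6 + 0.44·2.05 = 1.238.

1.2380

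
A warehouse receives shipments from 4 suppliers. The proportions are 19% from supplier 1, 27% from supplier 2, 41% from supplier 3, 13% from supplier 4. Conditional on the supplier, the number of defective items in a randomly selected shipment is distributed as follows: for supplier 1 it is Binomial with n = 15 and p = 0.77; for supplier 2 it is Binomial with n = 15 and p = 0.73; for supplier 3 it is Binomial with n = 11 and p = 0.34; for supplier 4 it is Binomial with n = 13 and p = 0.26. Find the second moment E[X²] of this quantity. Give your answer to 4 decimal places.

For each component E[X²] = Var + (mean)², giving 1: 136.059; 2: 122.859; 3: 16.456; 4: 13.9256.
Overall E[X²] = 0.19·136.059 + 0.27·122.859 + 0.41·16.456 + 0.13·13.9256 = 67.5804.

67.5804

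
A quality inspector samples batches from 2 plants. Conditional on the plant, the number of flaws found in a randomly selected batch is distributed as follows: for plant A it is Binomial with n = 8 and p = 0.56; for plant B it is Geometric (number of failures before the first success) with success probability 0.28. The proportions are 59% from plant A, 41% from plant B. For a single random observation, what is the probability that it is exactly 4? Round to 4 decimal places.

0.1831

Conditional on each plant, P(X = 4): A: 0.258024; B: 0.0752468.
By total probability, P(X = 4) = 0.59·0.258024 + 0.41·0.0752468 = 0.183086.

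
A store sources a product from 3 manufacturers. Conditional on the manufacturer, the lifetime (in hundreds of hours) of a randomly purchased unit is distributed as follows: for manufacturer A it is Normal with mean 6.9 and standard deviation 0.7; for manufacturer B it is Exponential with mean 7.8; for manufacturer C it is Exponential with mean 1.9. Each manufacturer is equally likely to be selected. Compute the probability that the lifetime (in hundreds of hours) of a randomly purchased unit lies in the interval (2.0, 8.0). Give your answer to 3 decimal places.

0.564

Conditional on each manufacturer, P(2.0 < X < 8.0): A: 0.941958; B: 0.415258; C: 0.33418.
By total probability, P(2.0 < X < 8.0) = 0.333333·0.941958 + 0.333333·0.415258 + 0.333333·0.33418 = 0.563799.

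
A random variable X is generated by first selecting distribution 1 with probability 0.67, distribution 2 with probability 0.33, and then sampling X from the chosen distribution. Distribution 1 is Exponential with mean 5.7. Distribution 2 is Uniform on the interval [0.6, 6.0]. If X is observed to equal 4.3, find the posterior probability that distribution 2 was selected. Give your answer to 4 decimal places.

0.5250

Likelihoods f(4.3 | ·): 1: 0.0825087; 2: 0.185185.
Posterior ∝ prior × likelihood. Numerator for 2: 0.33·0.185185 = 0.0611111.
Normalizing constant: 0.67·0.0825087 + 0.33·0.185185 = 0.116392.
P(2 | observation) = 0.0611111 / 0.116392 = 0.525046.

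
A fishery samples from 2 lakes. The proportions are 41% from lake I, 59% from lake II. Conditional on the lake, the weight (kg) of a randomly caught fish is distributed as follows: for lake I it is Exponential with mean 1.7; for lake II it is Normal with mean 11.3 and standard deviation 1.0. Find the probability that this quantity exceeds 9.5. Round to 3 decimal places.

0.570

Conditional on each lake, P(X > 9.5): I: 0.00374162; II: 0.96407.
By total probability, P(X > 9.5) = 0.41·0.00374162 + 0.59·0.96407 = 0.570335.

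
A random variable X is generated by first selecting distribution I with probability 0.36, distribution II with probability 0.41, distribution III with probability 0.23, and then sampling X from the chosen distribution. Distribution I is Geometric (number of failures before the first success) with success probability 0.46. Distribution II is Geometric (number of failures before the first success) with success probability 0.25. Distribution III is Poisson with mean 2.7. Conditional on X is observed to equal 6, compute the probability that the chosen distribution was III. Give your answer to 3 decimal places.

0.271

Likelihoods P(X=6 | ·): I: 0.0114057; II: 0.0444946; III: 0.0361622.
Posterior ∝ prior × likelihood. Numerator for III: 0.23·0.0361622 = 0.00831731.
Normalizing constant: 0.36·0.0114057 + 0.41·0.0444946 + 0.23·0.0361622 = 0.0306661.
P(III | observation) = 0.00831731 / 0.0306661 = 0.271221.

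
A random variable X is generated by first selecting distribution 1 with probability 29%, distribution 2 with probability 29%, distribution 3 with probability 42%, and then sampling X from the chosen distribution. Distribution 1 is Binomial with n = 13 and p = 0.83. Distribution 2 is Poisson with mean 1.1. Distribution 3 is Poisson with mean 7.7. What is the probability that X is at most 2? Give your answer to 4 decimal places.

Conditional on each component, P(X ≤ 2): 1: 1.90543e-07; 2: 0.900416; 3: 0.0173637.
By total probability, P(X ≤ 2) = 0.29·1.90543e-07 + 0.29·0.900416 + 0.42·0.0173637 = 0.268414.

0.2684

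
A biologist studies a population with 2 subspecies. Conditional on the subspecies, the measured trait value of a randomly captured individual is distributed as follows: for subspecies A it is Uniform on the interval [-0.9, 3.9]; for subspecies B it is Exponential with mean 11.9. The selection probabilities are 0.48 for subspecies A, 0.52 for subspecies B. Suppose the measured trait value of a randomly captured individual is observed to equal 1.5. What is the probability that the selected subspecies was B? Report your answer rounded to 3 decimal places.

Likelihoods f(1.5 | ·): A: 0.208333; B: 0.0740815.
Posterior ∝ prior × likelihood. Numerator for B: 0.52·0.0740815 = 0.0385224.
Normalizing constant: 0.48·0.208333 + 0.52·0.0740815 = 0.138522.
P(B | observation) = 0.0385224 / 0.138522 = 0.278095.

0.278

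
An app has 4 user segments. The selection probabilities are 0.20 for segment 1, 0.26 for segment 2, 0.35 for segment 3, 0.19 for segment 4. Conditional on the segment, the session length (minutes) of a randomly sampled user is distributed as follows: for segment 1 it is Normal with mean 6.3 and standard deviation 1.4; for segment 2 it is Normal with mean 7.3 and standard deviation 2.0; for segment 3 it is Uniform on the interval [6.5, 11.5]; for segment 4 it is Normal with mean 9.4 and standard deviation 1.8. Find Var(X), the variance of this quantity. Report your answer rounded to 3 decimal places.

4.196

Per component, 1: μ=6.3, E[X²]=41.65; 2: μ=7.3, E[X²]=57.29; 3: μ=9, E[X²]=83.0833; 4: μ=9.4, E[X²]=91.6.
E[X] = 0.2·6.3 + 0.26·7.3 + 0.35·9 + 0.19·9.4 = 8.094.
E[X²] = 0.2·41.65 + 0.26·57.29 + 0.35·83.0833 + 0.19·91.6 = 69.7086.
Var(X) = E[X²] − (E[X])² = 69.7086 − 65.5128 = 4.19573.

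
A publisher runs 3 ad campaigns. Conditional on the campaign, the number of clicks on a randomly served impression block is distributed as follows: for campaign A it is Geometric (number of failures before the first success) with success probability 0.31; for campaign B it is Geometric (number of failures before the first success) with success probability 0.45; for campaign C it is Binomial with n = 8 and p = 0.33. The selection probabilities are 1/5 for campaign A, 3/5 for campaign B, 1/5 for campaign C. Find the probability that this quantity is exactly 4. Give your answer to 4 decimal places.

0.0722

Conditional on each campaign, P(X = 4): A: 0.0702681; B: 0.0411778; C: 0.167283.
By total probability, P(X = 4) = 0.2·0.0702681 + 0.6·0.0411778 + 0.2·0.167283 = 0.072217.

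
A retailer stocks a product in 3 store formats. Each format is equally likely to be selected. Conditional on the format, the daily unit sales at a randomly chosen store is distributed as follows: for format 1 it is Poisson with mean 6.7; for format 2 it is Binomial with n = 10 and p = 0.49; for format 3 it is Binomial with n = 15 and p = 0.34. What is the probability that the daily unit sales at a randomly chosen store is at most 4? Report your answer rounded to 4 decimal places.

0.3289

Conditional on each format, P(X ≤ 4): 1: 0.202159; 2: 0.401795; 3: 0.382856.
By total probability, P(X ≤ 4) = 0.333333·0.202159 + 0.333333·0.401795 + 0.333333·0.382856 = 0.328937.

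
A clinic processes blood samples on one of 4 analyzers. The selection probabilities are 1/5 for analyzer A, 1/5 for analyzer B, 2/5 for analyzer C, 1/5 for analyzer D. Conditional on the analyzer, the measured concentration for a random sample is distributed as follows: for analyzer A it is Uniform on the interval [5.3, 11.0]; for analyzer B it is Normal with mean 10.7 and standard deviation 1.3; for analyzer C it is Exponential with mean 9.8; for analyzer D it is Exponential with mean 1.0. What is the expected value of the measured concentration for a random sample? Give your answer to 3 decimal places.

7.890

Component means — A: 8.15; B: 10.7; C: 9.8; D: 1.
E[X] = 0.2·8.15 + 0.2·10.7 + 0.4·9.8 + 0.2·1 = 7.89.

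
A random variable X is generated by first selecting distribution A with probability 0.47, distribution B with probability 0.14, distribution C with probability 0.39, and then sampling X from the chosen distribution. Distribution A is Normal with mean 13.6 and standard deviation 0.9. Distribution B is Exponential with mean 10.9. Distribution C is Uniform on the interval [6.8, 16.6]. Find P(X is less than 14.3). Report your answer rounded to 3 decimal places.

0.768

Conditional on each component, P(X < 14.3): A: 0.78165; B: 0.730699; C: 0.765306.
By total probability, P(X < 14.3) = 0.47·0.78165 + 0.14·0.730699 + 0.39·0.765306 = 0.768143.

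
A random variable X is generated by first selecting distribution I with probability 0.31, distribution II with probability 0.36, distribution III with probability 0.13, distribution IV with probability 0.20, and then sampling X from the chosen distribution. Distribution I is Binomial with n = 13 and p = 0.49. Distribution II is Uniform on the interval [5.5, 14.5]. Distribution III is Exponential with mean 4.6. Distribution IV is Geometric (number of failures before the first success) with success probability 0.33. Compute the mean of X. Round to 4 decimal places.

Component means — I: 6.37; II: 10; III: 4.6; IV: 2.0303.
E[X] = 0.31·6.37 + 0.36·10 + 0.13·4.6 + 0.2·2.0303 = 6.57876.

6.5788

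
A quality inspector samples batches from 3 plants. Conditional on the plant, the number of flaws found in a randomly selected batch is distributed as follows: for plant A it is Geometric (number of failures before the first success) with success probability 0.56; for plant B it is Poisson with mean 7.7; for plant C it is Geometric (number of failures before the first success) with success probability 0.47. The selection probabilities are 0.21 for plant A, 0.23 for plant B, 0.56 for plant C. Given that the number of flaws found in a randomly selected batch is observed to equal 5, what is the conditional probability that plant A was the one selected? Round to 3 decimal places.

0.053

Likelihoods P(X=5 | ·): A: 0.00923531; B: 0.102142; C: 0.0196552.
Posterior ∝ prior × likelihood. Numerator for A: 0.21·0.00923531 = 0.00193941.
Normalizing constant: 0.21·0.00923531 + 0.23·0.102142 + 0.56·0.0196552 = 0.036439.
P(A | observation) = 0.00193941 / 0.036439 = 0.0532236.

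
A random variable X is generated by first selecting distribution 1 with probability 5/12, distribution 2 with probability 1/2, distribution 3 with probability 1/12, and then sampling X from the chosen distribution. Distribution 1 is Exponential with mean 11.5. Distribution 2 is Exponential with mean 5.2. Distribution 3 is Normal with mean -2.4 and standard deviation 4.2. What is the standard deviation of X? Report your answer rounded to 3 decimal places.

Per component, 1: μ=11.5, E[X²]=264.5; 2: μ=5.2, E[X²]=54.08; 3: μ=-2.4, E[X²]=23.4.
E[X] = 0.416667·11.5 + 0.5·5.2 + 0.0833333·-2.4 = 7.19167.
E[X²] = 0.416667·264.5 + 0.5·54.08 + 0.0833333·23.4 = 139.198.
Var(X) = E[X²] − (E[X])² = 139.198 − 51.7201 = 87.4783.
SD(X) = √87.4783 = 9.35298.

9.353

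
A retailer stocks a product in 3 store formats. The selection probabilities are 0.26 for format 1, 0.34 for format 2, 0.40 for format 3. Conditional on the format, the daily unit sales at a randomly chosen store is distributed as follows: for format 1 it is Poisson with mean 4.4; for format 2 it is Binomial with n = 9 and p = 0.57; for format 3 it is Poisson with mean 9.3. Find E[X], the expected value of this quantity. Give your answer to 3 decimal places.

6.608

Component means — 1: 4.4; 2: 5.13; 3: 9.3.
E[X] = 0.26·4.4 + 0.34·5.13 + 0.4·9.3 = 6.6082.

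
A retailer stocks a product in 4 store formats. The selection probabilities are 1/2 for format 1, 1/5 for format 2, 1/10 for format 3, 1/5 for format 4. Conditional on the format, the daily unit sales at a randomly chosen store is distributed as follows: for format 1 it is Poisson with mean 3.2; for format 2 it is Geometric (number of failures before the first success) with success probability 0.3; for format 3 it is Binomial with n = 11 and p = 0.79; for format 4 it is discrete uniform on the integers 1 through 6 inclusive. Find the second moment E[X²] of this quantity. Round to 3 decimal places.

20.132

For each component E[X²] = Var + (mean)², giving 1: 13.44; 2: 13.2222; 3: 77.341; 4: 15.1667.
Overall E[X²] = 0.5·13.44 + 0.2·13.2222 + 0.1·77.341 + 0.2·15.1667 = 20.1319.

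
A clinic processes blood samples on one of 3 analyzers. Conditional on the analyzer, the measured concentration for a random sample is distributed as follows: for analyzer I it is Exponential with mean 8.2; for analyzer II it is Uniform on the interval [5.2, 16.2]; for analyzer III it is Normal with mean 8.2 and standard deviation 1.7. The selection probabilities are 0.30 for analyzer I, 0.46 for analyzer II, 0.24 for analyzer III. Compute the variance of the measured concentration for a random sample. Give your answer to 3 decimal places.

Per component, I: μ=8.2, E[X²]=134.48; II: μ=10.7, E[X²]=124.573; III: μ=8.2, E[X²]=70.13.
E[X] = 0.3·8.2 + 0.46·10.7 + 0.24·8.2 = 9.35.
E[X²] = 0.3·134.48 + 0.46·124.573 + 0.24·70.13 = 114.479.
Var(X) = E[X²] − (E[X])² = 114.479 − 87.4225 = 27.0564.

27.056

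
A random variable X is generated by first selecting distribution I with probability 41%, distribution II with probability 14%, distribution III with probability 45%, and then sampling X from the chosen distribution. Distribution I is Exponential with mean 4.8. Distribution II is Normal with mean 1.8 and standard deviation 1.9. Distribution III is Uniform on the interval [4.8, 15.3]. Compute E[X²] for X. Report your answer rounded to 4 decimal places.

69.4373

For each component E[X²] = Var + (mean)², giving I: 46.08; II: 6.85; III: 110.19.
Overall E[X²] = 0.41·46.08 + 0.14·6.85 + 0.45·110.19 = 69.4373.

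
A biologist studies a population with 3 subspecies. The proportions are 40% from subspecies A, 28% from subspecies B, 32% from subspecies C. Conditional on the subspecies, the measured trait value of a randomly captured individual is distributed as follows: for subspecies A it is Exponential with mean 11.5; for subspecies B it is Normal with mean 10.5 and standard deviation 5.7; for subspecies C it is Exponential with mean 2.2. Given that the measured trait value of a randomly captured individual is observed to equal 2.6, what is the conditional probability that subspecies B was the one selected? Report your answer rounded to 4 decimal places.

Likelihoods f(2.6 | ·): A: 0.0693608; B: 0.0267866; C: 0.139418.
Posterior ∝ prior × likelihood. Numerator for B: 0.28·0.0267866 = 0.00750024.
Normalizing constant: 0.4·0.0693608 + 0.28·0.0267866 + 0.32·0.139418 = 0.0798584.
P(B | observation) = 0.00750024 / 0.0798584 = 0.0939192.

0.0939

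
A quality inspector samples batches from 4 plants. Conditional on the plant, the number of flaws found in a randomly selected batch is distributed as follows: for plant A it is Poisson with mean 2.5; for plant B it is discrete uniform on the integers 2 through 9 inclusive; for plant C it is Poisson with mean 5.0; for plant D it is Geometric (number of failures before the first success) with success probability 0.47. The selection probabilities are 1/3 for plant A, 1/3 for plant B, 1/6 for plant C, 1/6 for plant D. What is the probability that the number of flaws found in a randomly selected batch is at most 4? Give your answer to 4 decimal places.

0.6552

Conditional on each plant, P(X ≤ 4): A: 0.891178; B: 0.375; C: 0.440493; D: 0.95818.
By total probability, P(X ≤ 4) = 0.333333·0.891178 + 0.333333·0.375 + 0.166667·0.440493 + 0.166667·0.95818 = 0.655172.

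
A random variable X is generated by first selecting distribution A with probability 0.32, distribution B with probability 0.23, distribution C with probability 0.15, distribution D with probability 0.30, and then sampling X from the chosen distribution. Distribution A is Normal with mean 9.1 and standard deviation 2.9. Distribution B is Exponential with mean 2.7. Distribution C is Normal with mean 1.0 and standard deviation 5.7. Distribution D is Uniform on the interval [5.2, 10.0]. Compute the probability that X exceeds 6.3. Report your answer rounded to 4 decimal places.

0.5465

Conditional on each component, P(X > 6.3): A: 0.832857; B: 0.096972; C: 0.176231; D: 0.770833.
By total probability, P(X > 6.3) = 0.32·0.832857 + 0.23·0.096972 + 0.15·0.176231 + 0.3·0.770833 = 0.546502.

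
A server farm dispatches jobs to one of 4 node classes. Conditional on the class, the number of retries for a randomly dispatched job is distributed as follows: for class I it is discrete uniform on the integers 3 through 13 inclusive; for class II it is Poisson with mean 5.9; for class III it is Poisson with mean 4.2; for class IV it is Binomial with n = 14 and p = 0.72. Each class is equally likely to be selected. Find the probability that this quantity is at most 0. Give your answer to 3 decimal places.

0.004

Conditional on each class, P(X ≤ 0): I: 0; II: 0.00273944; III: 0.0149956; IV: 1.82059e-08.
By total probability, P(X ≤ 0) = 0.25·0 + 0.25·0.00273944 + 0.25·0.0149956 + 0.25·1.82059e-08 = 0.00443376.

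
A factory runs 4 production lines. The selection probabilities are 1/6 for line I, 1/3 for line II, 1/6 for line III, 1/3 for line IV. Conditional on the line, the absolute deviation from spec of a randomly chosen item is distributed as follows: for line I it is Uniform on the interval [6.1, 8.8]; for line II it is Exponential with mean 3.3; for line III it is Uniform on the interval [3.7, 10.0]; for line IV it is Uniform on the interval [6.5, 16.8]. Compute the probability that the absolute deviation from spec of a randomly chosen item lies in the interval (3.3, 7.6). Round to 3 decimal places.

0.321

Conditional on each line, P(3.3 < X < 7.6): I: 0.555556; II: 0.267924; III: 0.619048; IV: 0.106796.
By total probability, P(3.3 < X < 7.6) = 0.166667·0.555556 + 0.333333·0.267924 + 0.166667·0.619048 + 0.333333·0.106796 = 0.320674.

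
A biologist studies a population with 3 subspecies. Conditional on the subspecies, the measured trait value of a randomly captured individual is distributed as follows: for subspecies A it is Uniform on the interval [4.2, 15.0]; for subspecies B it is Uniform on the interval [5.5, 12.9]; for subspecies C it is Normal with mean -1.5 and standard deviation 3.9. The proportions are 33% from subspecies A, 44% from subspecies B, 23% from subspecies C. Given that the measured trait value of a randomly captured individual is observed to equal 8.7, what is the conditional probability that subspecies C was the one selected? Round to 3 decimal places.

Likelihoods f(8.7 | ·): A: 0.0925926; B: 0.135135; C: 0.00334585.
Posterior ∝ prior × likelihood. Numerator for C: 0.23·0.00334585 = 0.000769546.
Normalizing constant: 0.33·0.0925926 + 0.44·0.135135 + 0.23·0.00334585 = 0.0907846.
P(C | observation) = 0.000769546 / 0.0907846 = 0.00847662.

0.008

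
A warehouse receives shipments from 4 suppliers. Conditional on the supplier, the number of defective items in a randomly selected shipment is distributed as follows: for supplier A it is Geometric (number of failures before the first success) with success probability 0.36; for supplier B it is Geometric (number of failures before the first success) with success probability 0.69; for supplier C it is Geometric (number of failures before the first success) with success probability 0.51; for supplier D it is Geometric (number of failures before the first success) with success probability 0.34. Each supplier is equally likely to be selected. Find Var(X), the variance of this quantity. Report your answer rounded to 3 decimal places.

3.665

Per component, A: μ=1.77778, E[X²]=8.09877; B: μ=0.449275, E[X²]=0.852972; C: μ=0.960784, E[X²]=2.807; D: μ=1.94118, E[X²]=9.47751.
E[X] = 0.25·1.77778 + 0.25·0.449275 + 0.25·0.960784 + 0.25·1.94118 = 1.28225.
E[X²] = 0.25·8.09877 + 0.25·0.852972 + 0.25·2.807 + 0.25·9.47751 = 5.30906.
Var(X) = E[X²] − (E[X])² = 5.30906 − 1.64417 = 3.66489.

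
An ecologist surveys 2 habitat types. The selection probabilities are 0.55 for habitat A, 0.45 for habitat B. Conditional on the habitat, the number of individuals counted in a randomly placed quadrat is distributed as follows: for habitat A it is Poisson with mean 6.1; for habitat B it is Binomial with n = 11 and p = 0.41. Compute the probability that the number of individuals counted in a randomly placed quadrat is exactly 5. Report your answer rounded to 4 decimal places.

Conditional on each habitat, P(X = 5): A: 0.15786; B: 0.225774.
By total probability, P(X = 5) = 0.55·0.15786 + 0.45·0.225774 = 0.188421.

0.1884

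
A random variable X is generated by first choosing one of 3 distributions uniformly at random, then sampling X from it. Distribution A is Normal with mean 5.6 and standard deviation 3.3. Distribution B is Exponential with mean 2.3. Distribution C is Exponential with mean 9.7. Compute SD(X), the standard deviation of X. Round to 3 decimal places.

Per component, A: μ=5.6, E[X²]=42.25; B: μ=2.3, E[X²]=10.58; C: μ=9.7, E[X²]=188.18.
E[X] = 0.333333·5.6 + 0.333333·2.3 + 0.333333·9.7 = 5.86667.
E[X²] = 0.333333·42.25 + 0.333333·10.58 + 0.333333·188.18 = 80.3367.
Var(X) = E[X²] − (E[X])² = 80.3367 − 34.4178 = 45.9189.
SD(X) = √45.9189 = 6.77635.

6.776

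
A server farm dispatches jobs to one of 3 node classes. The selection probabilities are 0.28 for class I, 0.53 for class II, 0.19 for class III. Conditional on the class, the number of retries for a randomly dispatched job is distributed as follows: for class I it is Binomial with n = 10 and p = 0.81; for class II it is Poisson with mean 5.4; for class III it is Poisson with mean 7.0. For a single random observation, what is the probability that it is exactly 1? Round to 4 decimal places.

Conditional on each class, P(X = 1): I: 2.61377e-06; II: 0.0243895; III: 0.00638317.
By total probability, P(X = 1) = 0.28·2.61377e-06 + 0.53·0.0243895 + 0.19·0.00638317 = 0.01414.

0.0141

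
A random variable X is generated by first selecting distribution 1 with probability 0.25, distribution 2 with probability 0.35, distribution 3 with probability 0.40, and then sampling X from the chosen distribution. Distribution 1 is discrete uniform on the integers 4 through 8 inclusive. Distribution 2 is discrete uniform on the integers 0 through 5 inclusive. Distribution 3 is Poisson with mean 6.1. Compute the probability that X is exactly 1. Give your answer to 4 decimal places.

0.0638

Conditional on each component, P(X = 1): 1: 0; 2: 0.166667; 3: 0.0136815.
By total probability, P(X = 1) = 0.25·0 + 0.35·0.166667 + 0.4·0.0136815 = 0.0638059.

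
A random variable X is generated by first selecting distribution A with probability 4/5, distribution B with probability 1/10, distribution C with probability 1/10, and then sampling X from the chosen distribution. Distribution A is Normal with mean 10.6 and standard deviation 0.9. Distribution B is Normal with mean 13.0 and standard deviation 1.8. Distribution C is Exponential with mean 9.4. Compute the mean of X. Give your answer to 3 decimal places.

10.720

Component means — A: 10.6; B: 13; C: 9.4.
E[X] = 0.8·10.6 + 0.1·13 + 0.1·9.4 = 10.72.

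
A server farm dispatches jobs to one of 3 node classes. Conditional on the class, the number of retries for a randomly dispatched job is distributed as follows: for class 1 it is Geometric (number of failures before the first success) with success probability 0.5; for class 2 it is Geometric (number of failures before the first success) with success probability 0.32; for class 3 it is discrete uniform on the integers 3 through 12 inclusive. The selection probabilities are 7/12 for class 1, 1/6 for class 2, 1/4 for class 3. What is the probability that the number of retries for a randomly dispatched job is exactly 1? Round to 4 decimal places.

0.1821

Conditional on each class, P(X = 1): 1: 0.25; 2: 0.2176; 3: 0.
By total probability, P(X = 1) = 0.583333·0.25 + 0.166667·0.2176 + 0.25·0 = 0.1821.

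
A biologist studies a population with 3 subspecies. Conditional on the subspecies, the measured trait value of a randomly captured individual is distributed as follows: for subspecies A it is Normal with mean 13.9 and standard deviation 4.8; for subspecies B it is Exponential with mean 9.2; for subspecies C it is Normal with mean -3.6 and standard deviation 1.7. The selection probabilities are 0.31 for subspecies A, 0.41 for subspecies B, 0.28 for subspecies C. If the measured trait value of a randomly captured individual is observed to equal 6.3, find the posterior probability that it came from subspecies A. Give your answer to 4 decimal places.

Likelihoods f(6.3 | ·): A: 0.0237297; B: 0.0548043; C: 1.01447e-08.
Posterior ∝ prior × likelihood. Numerator for A: 0.31·0.0237297 = 0.00735622.
Normalizing constant: 0.31·0.0237297 + 0.41·0.0548043 + 0.28·1.01447e-08 = 0.029826.
P(A | observation) = 0.00735622 / 0.029826 = 0.246638.

0.2466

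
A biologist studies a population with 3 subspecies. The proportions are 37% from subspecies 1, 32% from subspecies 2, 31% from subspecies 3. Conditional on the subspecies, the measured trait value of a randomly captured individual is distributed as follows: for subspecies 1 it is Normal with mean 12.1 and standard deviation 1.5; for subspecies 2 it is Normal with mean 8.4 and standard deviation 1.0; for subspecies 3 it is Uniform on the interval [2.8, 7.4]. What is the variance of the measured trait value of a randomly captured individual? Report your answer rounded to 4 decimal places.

10.0206

Per component, 1: μ=12.1, E[X²]=148.66; 2: μ=8.4, E[X²]=71.56; 3: μ=5.1, E[X²]=27.7733.
E[X] = 0.37·12.1 + 0.32·8.4 + 0.31·5.1 = 8.746.
E[X²] = 0.37·148.66 + 0.32·71.56 + 0.31·27.7733 = 86.5131.
Var(X) = E[X²] − (E[X])² = 86.5131 − 76.4925 = 10.0206.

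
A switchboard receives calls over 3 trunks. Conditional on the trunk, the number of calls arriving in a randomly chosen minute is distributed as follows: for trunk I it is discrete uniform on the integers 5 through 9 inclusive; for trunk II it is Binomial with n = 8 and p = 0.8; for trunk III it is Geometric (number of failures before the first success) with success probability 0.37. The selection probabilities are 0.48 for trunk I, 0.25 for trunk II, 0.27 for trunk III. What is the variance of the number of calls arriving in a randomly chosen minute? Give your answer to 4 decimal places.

7.6918

Per component, I: μ=7, E[X²]=51; II: μ=6.4, E[X²]=42.24; III: μ=1.7027, E[X²]=7.5011.
E[X] = 0.48·7 + 0.25·6.4 + 0.27·1.7027 = 5.41973.
E[X²] = 0.48·51 + 0.25·42.24 + 0.27·7.5011 = 37.0653.
Var(X) = E[X²] − (E[X])² = 37.0653 − 29.3735 = 7.69183.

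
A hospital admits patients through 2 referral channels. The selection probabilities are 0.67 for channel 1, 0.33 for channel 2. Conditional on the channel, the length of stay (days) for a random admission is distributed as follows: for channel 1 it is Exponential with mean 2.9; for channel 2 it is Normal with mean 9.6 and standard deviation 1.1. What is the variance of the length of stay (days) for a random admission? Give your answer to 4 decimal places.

Per component, 1: μ=2.9, E[X²]=16.82; 2: μ=9.6, E[X²]=93.37.
E[X] = 0.67·2.9 + 0.33·9.6 = 5.111.
E[X²] = 0.67·16.82 + 0.33·93.37 = 42.0815.
Var(X) = E[X²] − (E[X])² = 42.0815 − 26.1223 = 15.9592.

15.9592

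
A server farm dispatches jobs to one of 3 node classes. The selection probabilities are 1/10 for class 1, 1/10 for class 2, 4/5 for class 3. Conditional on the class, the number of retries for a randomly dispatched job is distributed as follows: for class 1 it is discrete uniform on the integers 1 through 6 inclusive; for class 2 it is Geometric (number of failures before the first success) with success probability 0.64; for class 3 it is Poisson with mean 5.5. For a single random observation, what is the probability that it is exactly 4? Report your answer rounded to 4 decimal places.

Conditional on each class, P(X = 4): 1: 0.166667; 2: 0.0107495; 3: 0.155819.
By total probability, P(X = 4) = 0.1·0.166667 + 0.1·0.0107495 + 0.8·0.155819 = 0.142397.

0.1424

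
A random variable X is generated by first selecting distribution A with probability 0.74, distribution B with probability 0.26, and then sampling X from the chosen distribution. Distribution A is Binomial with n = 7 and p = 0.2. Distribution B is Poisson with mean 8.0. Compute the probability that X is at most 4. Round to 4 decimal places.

0.7624

Conditional on each component, P(X ≤ 4): A: 0.995328; B: 0.0996324.
By total probability, P(X ≤ 4) = 0.74·0.995328 + 0.26·0.0996324 = 0.762447.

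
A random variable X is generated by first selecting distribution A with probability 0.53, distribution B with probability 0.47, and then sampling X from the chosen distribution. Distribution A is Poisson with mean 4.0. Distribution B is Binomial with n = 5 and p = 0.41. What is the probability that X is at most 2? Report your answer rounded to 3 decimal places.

0.439

Conditional on each component, P(X ≤ 2): A: 0.238103; B: 0.66514.
By total probability, P(X ≤ 2) = 0.53·0.238103 + 0.47·0.66514 = 0.438811.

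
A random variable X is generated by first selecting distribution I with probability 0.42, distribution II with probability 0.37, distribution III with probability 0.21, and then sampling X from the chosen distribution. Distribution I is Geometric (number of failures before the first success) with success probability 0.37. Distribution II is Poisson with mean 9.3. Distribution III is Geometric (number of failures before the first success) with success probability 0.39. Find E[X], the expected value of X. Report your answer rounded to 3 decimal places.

Component means — I: 1.7027; II: 9.3; III: 1.5641.
E[X] = 0.42·1.7027 + 0.37·9.3 + 0.21·1.5641 = 4.4846.

4.485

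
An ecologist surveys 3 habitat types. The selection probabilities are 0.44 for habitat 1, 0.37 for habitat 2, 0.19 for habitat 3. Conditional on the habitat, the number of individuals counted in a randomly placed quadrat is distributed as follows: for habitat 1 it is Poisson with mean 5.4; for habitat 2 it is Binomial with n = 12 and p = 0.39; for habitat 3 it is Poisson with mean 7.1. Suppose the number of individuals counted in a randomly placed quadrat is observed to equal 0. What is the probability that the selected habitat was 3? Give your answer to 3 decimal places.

Likelihoods P(X=0 | ·): 1: 0.00451658; 2: 0.00265435; 3: 0.000825105.
Posterior ∝ prior × likelihood. Numerator for 3: 0.19·0.000825105 = 0.00015677.
Normalizing constant: 0.44·0.00451658 + 0.37·0.00265435 + 0.19·0.000825105 = 0.00312617.
P(3 | observation) = 0.00015677 / 0.00312617 = 0.0501475.

0.050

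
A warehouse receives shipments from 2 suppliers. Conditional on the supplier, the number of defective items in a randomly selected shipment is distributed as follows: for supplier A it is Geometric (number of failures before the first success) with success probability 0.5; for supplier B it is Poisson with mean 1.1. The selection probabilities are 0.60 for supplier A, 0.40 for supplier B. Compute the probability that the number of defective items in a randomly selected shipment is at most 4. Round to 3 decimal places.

0.979

Conditional on each supplier, P(X ≤ 4): A: 0.96875; B: 0.994565.
By total probability, P(X ≤ 4) = 0.6·0.96875 + 0.4·0.994565 = 0.979076.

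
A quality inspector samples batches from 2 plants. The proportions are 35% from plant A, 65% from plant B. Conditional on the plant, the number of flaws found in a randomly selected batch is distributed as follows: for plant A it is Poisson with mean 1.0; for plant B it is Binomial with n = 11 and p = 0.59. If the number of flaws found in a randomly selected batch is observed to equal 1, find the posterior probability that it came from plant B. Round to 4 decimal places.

0.0044

Likelihoods P(X=1 | ·): A: 0.367879; B: 0.000871131.
Posterior ∝ prior × likelihood. Numerator for B: 0.65·0.000871131 = 0.000566235.
Normalizing constant: 0.35·0.367879 + 0.65·0.000871131 = 0.129324.
P(B | observation) = 0.000566235 / 0.129324 = 0.00437842.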